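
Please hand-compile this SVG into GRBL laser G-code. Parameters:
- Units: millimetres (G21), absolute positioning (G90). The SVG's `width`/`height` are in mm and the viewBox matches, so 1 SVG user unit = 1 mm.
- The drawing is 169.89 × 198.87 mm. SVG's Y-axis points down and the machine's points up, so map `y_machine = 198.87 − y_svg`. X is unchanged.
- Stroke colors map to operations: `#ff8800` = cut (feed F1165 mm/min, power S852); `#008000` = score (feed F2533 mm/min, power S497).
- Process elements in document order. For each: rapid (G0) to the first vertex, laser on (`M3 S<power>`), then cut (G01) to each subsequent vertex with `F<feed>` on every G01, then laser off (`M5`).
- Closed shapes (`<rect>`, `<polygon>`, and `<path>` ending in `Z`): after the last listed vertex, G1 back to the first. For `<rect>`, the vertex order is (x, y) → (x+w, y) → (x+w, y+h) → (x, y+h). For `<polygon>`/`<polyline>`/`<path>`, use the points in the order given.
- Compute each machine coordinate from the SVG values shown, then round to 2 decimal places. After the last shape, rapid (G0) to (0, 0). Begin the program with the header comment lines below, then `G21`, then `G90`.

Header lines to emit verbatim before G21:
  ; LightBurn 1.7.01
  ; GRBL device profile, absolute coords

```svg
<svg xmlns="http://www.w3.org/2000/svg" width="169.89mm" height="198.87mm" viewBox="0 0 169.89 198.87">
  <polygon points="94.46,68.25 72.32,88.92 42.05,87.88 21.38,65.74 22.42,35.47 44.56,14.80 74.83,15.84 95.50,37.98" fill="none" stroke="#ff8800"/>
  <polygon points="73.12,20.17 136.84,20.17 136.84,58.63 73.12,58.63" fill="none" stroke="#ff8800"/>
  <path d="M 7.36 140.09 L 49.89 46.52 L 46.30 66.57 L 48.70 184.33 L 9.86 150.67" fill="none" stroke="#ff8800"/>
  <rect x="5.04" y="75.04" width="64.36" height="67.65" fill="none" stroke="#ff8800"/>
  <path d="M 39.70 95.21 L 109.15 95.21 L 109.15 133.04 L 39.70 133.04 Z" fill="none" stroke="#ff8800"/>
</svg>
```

Since the viewBox matches the mm dimensions, user units are millimetres directly. The only transform is the Y-flip y_m = 198.87 − y_svg.

Shape 1 is a regular polygon drawn with `<polygon>`. Its stroke #ff8800 means cut at S852, F1165. After flipping Y the toolpath is (94.46,130.62) → (72.32,109.95) → (42.05,110.99) → (21.38,133.13) → (22.42,163.40) → (44.56,184.07) → (74.83,183.03) → (95.50,160.89) → (94.46,130.62), returning to the start.

Shape 2 is a rectangle drawn with `<polygon>`. Its stroke #ff8800 means cut at S852, F1165. After flipping Y the toolpath is (73.12,178.70) → (136.84,178.70) → (136.84,140.24) → (73.12,140.24) → (73.12,178.70), returning to the start.

Shape 3 is a open polyline drawn with `<path>`. Its stroke #ff8800 means cut at S852, F1165. After flipping Y the toolpath is (7.36,58.78) → (49.89,152.35) → (46.30,132.30) → (48.70,14.54) → (9.86,48.20).

Shape 4 is a rectangle drawn with `<rect>`. Its stroke #ff8800 means cut at S852, F1165. After flipping Y the toolpath is (5.04,123.83) → (69.40,123.83) → (69.40,56.18) → (5.04,56.18) → (5.04,123.83), returning to the start.

Shape 5 is a rectangle drawn with `<path>`. Its stroke #ff8800 means cut at S852, F1165. After flipping Y the toolpath is (39.70,103.66) → (109.15,103.66) → (109.15,65.83) → (39.70,65.83) → (39.70,103.66), returning to the start.

; LightBurn 1.7.01
; GRBL device profile, absolute coords
G21
G90
G0 X94.46 Y130.62
M3 S852
G01 X72.32 Y109.95 F1165
G01 X42.05 Y110.99 F1165
G01 X21.38 Y133.13 F1165
G01 X22.42 Y163.40 F1165
G01 X44.56 Y184.07 F1165
G01 X74.83 Y183.03 F1165
G01 X95.50 Y160.89 F1165
G01 X94.46 Y130.62 F1165
M5
G0 X73.12 Y178.70
M3 S852
G01 X136.84 Y178.70 F1165
G01 X136.84 Y140.24 F1165
G01 X73.12 Y140.24 F1165
G01 X73.12 Y178.70 F1165
M5
G0 X7.36 Y58.78
M3 S852
G01 X49.89 Y152.35 F1165
G01 X46.30 Y132.30 F1165
G01 X48.70 Y14.54 F1165
G01 X9.86 Y48.20 F1165
M5
G0 X5.04 Y123.83
M3 S852
G01 X69.40 Y123.83 F1165
G01 X69.40 Y56.18 F1165
G01 X5.04 Y56.18 F1165
G01 X5.04 Y123.83 F1165
M5
G0 X39.70 Y103.66
M3 S852
G01 X109.15 Y103.66 F1165
G01 X109.15 Y65.83 F1165
G01 X39.70 Y65.83 F1165
G01 X39.70 Y103.66 F1165
M5
G0 X0.00 Y0.00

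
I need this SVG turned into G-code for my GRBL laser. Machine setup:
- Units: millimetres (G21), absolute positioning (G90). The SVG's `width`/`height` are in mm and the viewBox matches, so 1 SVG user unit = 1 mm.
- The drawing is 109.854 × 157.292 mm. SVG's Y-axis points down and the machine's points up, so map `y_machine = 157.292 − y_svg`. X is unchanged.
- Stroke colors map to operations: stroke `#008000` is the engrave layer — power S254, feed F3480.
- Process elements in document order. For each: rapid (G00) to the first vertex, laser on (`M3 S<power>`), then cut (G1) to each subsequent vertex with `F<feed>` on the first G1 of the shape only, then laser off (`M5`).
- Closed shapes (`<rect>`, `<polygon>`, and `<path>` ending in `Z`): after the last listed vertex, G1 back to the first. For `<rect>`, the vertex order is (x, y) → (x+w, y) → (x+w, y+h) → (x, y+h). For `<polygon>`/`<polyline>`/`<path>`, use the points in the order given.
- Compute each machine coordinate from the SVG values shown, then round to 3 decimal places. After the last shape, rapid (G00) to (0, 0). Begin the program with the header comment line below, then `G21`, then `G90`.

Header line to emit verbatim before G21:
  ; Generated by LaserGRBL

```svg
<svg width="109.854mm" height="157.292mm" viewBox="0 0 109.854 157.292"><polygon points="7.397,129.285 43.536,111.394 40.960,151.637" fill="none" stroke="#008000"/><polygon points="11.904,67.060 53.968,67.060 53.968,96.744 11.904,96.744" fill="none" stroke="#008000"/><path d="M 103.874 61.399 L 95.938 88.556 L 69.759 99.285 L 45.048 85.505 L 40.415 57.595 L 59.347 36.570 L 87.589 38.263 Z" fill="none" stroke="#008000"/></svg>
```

; Generated by LaserGRBL
G21
G90
G00 X7.397 Y28.007
M3 S254
G1 X43.536 Y45.898 F3480
G1 X40.960 Y5.655
G1 X7.397 Y28.007
M5
G00 X11.904 Y90.232
M3 S254
G1 X53.968 Y90.232 F3480
G1 X53.968 Y60.548
G1 X11.904 Y60.548
G1 X11.904 Y90.232
M5
G00 X103.874 Y95.893
M3 S254
G1 X95.938 Y68.736 F3480
G1 X69.759 Y58.007
G1 X45.048 Y71.787
G1 X40.415 Y99.697
G1 X59.347 Y120.722
G1 X87.589 Y119.029
G1 X103.874 Y95.893
M5
G00 X0.000 Y0.000

Since the viewBox matches the mm dimensions, user units are millimetres directly. The only transform is the Y-flip y_m = 157.292 − y_svg.

Shape 1 is a regular polygon drawn with `<polygon>`. Its stroke #008000 means engrave at S254, F3480. After flipping Y the toolpath is (7.397,28.007) → (43.536,45.898) → (40.960,5.655) → (7.397,28.007), returning to the start.

Shape 2 is a rectangle drawn with `<polygon>`. Its stroke #008000 means engrave at S254, F3480. After flipping Y the toolpath is (11.904,90.232) → (53.968,90.232) → (53.968,60.548) → (11.904,60.548) → (11.904,90.232), returning to the start.

Shape 3 is a regular polygon drawn with `<path>`. Its stroke #008000 means engrave at S254, F3480. After flipping Y the toolpath is (103.874,95.893) → (95.938,68.736) → (69.759,58.007) → (45.048,71.787) → (40.415,99.697) → (59.347,120.722) → (87.589,119.029) → (103.874,95.893), returning to the start.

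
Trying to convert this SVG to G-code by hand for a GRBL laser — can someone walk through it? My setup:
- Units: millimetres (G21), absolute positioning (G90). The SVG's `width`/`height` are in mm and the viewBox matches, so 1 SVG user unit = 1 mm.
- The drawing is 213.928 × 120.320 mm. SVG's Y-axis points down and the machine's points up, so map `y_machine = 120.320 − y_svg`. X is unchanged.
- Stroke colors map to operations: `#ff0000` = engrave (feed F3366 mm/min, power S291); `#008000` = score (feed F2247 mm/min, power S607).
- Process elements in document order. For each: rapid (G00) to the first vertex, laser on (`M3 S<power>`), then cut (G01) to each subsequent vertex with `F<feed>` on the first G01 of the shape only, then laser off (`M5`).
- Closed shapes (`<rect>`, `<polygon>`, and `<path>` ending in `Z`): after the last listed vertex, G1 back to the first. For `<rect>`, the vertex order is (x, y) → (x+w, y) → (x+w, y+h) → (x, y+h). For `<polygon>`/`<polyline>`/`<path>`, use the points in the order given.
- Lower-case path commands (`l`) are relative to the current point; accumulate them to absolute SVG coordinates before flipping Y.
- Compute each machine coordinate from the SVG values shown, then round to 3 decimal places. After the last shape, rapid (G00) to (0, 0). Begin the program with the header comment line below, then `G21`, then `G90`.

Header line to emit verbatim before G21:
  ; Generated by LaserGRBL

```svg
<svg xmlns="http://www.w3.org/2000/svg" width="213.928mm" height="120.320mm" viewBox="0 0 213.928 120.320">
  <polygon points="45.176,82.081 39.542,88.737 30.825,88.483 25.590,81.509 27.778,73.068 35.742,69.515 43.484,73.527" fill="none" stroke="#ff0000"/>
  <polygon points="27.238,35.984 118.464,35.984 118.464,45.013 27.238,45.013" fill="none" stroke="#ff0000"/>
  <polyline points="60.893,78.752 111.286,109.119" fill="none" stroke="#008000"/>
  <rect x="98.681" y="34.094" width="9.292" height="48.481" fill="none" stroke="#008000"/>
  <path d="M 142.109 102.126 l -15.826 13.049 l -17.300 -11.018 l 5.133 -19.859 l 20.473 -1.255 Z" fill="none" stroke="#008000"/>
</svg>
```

; Generated by LaserGRBL
G21
G90
G00 X45.176 Y38.239
M3 S291
G01 X39.542 Y31.583 F3366
G01 X30.825 Y31.837
G01 X25.590 Y38.811
G01 X27.778 Y47.252
G01 X35.742 Y50.805
G01 X43.484 Y46.793
G01 X45.176 Y38.239
M5
G00 X27.238 Y84.336
M3 S291
G01 X118.464 Y84.336 F3366
G01 X118.464 Y75.307
G01 X27.238 Y75.307
G01 X27.238 Y84.336
M5
G00 X60.893 Y41.568
M3 S607
G01 X111.286 Y11.201 F2247
M5
G00 X98.681 Y86.226
M3 S607
G01 X107.973 Y86.226 F2247
G01 X107.973 Y37.745
G01 X98.681 Y37.745
G01 X98.681 Y86.226
M5
G00 X142.109 Y18.194
M3 S607
G01 X126.283 Y5.145 F2247
G01 X108.983 Y16.163
G01 X114.116 Y36.022
G01 X134.589 Y37.277
G01 X142.109 Y18.194
M5
G00 X0.000 Y0.000

Since the viewBox matches the mm dimensions, user units are millimetres directly. The only transform is the Y-flip y_m = 120.320 − y_svg.

Shape 1 is a regular polygon drawn with `<polygon>`. Its stroke #ff0000 means engrave at S291, F3366. After flipping Y the toolpath is (45.176,38.239) → (39.542,31.583) → (30.825,31.837) → (25.590,38.811) → (27.778,47.252) → (35.742,50.805) → (43.484,46.793) → (45.176,38.239), returning to the start.

Shape 2 is a rectangle drawn with `<polygon>`. Its stroke #ff0000 means engrave at S291, F3366. After flipping Y the toolpath is (27.238,84.336) → (118.464,84.336) → (118.464,75.307) → (27.238,75.307) → (27.238,84.336), returning to the start.

Shape 3 is a line segment drawn with `<polyline>`. Its stroke #008000 means score at S607, F2247. After flipping Y the toolpath is (60.893,41.568) → (111.286,11.201).

Shape 4 is a rectangle drawn with `<rect>`. Its stroke #008000 means score at S607, F2247. After flipping Y the toolpath is (98.681,86.226) → (107.973,86.226) → (107.973,37.745) → (98.681,37.745) → (98.681,86.226), returning to the start.

Shape 5 is a regular polygon drawn with `<path>`. Its stroke #008000 means score at S607, F2247. After flipping Y the toolpath is (142.109,18.194) → (126.283,5.145) → (108.983,16.163) → (114.116,36.022) → (134.589,37.277) → (142.109,18.194), returning to the start.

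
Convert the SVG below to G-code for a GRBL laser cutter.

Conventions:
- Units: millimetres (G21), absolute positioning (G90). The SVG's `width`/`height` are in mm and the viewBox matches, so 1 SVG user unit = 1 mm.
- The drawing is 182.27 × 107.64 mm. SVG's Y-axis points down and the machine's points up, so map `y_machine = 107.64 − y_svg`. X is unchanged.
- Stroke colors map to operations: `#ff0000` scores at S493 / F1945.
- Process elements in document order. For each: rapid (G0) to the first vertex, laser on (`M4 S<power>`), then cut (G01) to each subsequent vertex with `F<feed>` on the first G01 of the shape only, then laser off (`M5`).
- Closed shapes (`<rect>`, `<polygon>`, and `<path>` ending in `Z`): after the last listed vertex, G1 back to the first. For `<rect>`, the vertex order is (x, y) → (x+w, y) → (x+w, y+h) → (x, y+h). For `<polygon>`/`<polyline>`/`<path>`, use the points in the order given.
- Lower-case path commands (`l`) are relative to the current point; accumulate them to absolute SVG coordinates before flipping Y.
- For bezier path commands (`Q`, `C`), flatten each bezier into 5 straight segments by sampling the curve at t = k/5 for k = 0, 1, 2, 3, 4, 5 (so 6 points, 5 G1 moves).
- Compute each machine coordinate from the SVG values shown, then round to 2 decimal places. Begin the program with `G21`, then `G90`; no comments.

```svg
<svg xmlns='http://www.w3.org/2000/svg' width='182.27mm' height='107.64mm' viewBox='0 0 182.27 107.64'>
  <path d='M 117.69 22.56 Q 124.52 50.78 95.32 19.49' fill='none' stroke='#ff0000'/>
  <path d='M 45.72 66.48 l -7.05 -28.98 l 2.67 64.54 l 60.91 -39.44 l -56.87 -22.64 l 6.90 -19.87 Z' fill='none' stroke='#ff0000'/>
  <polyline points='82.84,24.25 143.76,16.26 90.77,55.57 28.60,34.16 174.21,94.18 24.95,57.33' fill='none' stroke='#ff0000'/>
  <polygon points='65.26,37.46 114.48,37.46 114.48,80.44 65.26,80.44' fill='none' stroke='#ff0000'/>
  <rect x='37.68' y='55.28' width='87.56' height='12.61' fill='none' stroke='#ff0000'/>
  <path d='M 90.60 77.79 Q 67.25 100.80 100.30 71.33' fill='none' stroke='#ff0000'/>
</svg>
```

Since the viewBox matches the mm dimensions, user units are millimetres directly. The only transform is the Y-flip y_m = 107.64 − y_svg.

Shape 1 is a quadratic bezier drawn with `<path>`. Its stroke #ff0000 means score at S493, F1945. After flipping Y the toolpath is (117.69,85.08) → (118.98,76.17) → (117.39,72.03) → (112.92,72.64) → (105.56,78.01) → (95.32,88.15).

Shape 2 is a closed polygon drawn with `<path>`. Its stroke #ff0000 means score at S493, F1945. After flipping Y the toolpath is (45.72,41.16) → (38.67,70.14) → (41.34,5.60) → (102.25,45.04) → (45.38,67.68) → (52.28,87.55) → (45.72,41.16), returning to the start.

Shape 3 is a open polyline drawn with `<polyline>`. Its stroke #ff0000 means score at S493, F1945. After flipping Y the toolpath is (82.84,83.39) → (143.76,91.38) → (90.77,52.07) → (28.60,73.48) → (174.21,13.46) → (24.95,50.31).

Shape 4 is a rectangle drawn with `<polygon>`. Its stroke #ff0000 means score at S493, F1945. After flipping Y the toolpath is (65.26,70.18) → (114.48,70.18) → (114.48,27.20) → (65.26,27.20) → (65.26,70.18), returning to the start.

Shape 5 is a rectangle drawn with `<rect>`. Its stroke #ff0000 means score at S493, F1945. After flipping Y the toolpath is (37.68,52.36) → (125.24,52.36) → (125.24,39.75) → (37.68,39.75) → (37.68,52.36), returning to the start.

Shape 6 is a quadratic bezier drawn with `<path>`. Its stroke #ff0000 means score at S493, F1945. After flipping Y the toolpath is (90.60,29.85) → (83.52,22.75) → (80.94,19.84) → (82.88,21.13) → (89.34,26.62) → (100.30,36.31).

G21
G90
G0 X117.69 Y85.08
M4 S493
G01 X118.98 Y76.17 F1945
G01 X117.39 Y72.03
G01 X112.92 Y72.64
G01 X105.56 Y78.01
G01 X95.32 Y88.15
M5
G0 X45.72 Y41.16
M4 S493
G01 X38.67 Y70.14 F1945
G01 X41.34 Y5.60
G01 X102.25 Y45.04
G01 X45.38 Y67.68
G01 X52.28 Y87.55
G01 X45.72 Y41.16
M5
G0 X82.84 Y83.39
M4 S493
G01 X143.76 Y91.38 F1945
G01 X90.77 Y52.07
G01 X28.60 Y73.48
G01 X174.21 Y13.46
G01 X24.95 Y50.31
M5
G0 X65.26 Y70.18
M4 S493
G01 X114.48 Y70.18 F1945
G01 X114.48 Y27.20
G01 X65.26 Y27.20
G01 X65.26 Y70.18
M5
G0 X37.68 Y52.36
M4 S493
G01 X125.24 Y52.36 F1945
G01 X125.24 Y39.75
G01 X37.68 Y39.75
G01 X37.68 Y52.36
M5
G0 X90.60 Y29.85
M4 S493
G01 X83.52 Y22.75 F1945
G01 X80.94 Y19.84
G01 X82.88 Y21.13
G01 X89.34 Y26.62
G01 X100.30 Y36.31
M5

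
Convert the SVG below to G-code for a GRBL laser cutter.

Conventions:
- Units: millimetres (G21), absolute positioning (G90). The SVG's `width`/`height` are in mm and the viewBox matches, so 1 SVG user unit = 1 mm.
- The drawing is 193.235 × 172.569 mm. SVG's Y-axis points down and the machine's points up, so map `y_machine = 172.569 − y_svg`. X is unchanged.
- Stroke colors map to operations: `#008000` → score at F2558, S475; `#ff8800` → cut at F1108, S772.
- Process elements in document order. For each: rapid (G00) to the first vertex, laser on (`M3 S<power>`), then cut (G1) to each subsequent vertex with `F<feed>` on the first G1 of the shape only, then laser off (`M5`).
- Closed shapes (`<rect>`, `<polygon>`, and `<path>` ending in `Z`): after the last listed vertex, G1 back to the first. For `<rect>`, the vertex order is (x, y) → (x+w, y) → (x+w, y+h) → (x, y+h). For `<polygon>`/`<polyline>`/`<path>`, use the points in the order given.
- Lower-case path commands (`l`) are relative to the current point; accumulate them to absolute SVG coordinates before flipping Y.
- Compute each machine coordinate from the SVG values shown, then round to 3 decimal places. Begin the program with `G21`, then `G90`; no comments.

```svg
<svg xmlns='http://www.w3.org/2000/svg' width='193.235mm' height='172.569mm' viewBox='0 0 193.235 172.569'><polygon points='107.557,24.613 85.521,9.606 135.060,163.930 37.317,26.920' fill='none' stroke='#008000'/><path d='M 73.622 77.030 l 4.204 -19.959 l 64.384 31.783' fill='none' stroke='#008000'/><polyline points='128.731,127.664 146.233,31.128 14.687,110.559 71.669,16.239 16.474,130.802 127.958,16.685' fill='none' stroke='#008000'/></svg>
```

Since the viewBox matches the mm dimensions, user units are millimetres directly. The only transform is the Y-flip y_m = 172.569 − y_svg.

Shape 1 is a closed polygon drawn with `<polygon>`. Its stroke #008000 means score at S475, F2558. After flipping Y the toolpath is (107.557,147.956) → (85.521,162.963) → (135.060,8.639) → (37.317,145.649) → (107.557,147.956), returning to the start.

Shape 2 is a open polyline drawn with `<path>`. Its stroke #008000 means score at S475, F2558. After flipping Y the toolpath is (73.622,95.539) → (77.826,115.498) → (142.210,83.715).

Shape 3 is a open polyline drawn with `<polyline>`. Its stroke #008000 means score at S475, F2558. After flipping Y the toolpath is (128.731,44.905) → (146.233,141.441) → (14.687,62.010) → (71.669,156.330) → (16.474,41.767) → (127.958,155.884).

G21
G90
G00 X107.557 Y147.956
M3 S475
G1 X85.521 Y162.963 F2558
G1 X135.060 Y8.639
G1 X37.317 Y145.649
G1 X107.557 Y147.956
M5
G00 X73.622 Y95.539
M3 S475
G1 X77.826 Y115.498 F2558
G1 X142.210 Y83.715
M5
G00 X128.731 Y44.905
M3 S475
G1 X146.233 Y141.441 F2558
G1 X14.687 Y62.010
G1 X71.669 Y156.330
G1 X16.474 Y41.767
G1 X127.958 Y155.884
M5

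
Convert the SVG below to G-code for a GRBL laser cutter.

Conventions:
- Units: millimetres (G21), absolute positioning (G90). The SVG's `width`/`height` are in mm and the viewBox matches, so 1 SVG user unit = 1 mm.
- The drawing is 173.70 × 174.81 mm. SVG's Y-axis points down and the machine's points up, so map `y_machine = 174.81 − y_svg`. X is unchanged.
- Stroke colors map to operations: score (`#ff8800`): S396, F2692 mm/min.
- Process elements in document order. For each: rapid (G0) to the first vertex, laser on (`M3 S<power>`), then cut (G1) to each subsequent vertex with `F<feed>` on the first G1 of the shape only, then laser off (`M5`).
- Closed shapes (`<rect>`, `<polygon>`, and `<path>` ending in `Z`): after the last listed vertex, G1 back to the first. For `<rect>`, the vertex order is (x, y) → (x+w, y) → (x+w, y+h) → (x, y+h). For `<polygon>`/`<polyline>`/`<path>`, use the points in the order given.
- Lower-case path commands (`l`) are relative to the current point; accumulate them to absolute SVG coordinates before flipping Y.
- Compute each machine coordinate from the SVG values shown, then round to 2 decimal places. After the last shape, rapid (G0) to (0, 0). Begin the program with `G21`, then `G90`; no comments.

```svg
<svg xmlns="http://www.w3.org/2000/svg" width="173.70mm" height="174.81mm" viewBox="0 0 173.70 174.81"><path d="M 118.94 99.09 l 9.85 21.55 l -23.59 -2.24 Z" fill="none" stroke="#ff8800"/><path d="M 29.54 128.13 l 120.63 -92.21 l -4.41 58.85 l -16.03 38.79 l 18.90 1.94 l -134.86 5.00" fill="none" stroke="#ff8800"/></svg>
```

viewBox `0 0 173.70 174.81` with mm width/height → 1 unit = 1 mm. Flip: y_m = 174.81 − y_svg.

**Shape 1** — `<path>` regular polygon, stroke `#ff8800` → score (S396, F2692). Machine vertices: (118.94,75.72) → (128.79,54.17) → (105.20,56.41) → (118.94,75.72). Closed: final G1 returns to the first vertex.

**Shape 2** — `<path>` open polyline, stroke `#ff8800` → score (S396, F2692). Machine vertices: (29.54,46.68) → (150.17,138.89) → (145.76,80.04) → (129.73,41.25) → (148.63,39.31) → (13.77,34.31). Open path.

G21
G90
G0 X118.94 Y75.72
M3 S396
G1 X128.79 Y54.17 F2692
G1 X105.20 Y56.41
G1 X118.94 Y75.72
M5
G0 X29.54 Y46.68
M3 S396
G1 X150.17 Y138.89 F2692
G1 X145.76 Y80.04
G1 X129.73 Y41.25
G1 X148.63 Y39.31
G1 X13.77 Y34.31
M5
G0 X0.00 Y0.00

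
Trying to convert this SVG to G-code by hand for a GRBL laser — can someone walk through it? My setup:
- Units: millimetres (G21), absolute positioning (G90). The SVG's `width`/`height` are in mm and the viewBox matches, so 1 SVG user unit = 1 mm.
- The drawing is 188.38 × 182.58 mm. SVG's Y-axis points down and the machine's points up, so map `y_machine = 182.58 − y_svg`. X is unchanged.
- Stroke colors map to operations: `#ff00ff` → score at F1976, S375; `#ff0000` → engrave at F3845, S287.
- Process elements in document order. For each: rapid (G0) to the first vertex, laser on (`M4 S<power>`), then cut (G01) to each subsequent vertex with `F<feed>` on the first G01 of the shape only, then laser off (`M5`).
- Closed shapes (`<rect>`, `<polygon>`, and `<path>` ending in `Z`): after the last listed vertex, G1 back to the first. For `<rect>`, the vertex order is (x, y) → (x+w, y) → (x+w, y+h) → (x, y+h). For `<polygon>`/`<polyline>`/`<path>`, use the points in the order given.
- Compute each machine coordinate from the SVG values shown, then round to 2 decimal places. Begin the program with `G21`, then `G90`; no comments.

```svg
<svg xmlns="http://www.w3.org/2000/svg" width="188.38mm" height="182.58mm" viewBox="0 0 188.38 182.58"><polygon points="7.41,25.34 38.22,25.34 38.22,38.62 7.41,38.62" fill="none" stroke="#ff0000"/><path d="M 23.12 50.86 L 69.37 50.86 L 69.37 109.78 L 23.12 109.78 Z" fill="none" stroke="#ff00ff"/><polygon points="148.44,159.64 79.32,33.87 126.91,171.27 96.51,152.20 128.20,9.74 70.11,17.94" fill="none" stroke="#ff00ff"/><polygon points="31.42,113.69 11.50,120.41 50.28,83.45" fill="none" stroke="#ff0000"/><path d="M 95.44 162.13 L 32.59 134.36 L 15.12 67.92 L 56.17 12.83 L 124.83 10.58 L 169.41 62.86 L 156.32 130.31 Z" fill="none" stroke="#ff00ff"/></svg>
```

G21
G90
G0 X7.41 Y157.24
M4 S287
G01 X38.22 Y157.24 F3845
G01 X38.22 Y143.96
G01 X7.41 Y143.96
G01 X7.41 Y157.24
M5
G0 X23.12 Y131.72
M4 S375
G01 X69.37 Y131.72 F1976
G01 X69.37 Y72.80
G01 X23.12 Y72.80
G01 X23.12 Y131.72
M5
G0 X148.44 Y22.94
M4 S375
G01 X79.32 Y148.71 F1976
G01 X126.91 Y11.31
G01 X96.51 Y30.38
G01 X128.20 Y172.84
G01 X70.11 Y164.64
G01 X148.44 Y22.94
M5
G0 X31.42 Y68.89
M4 S287
G01 X11.50 Y62.17 F3845
G01 X50.28 Y99.13
G01 X31.42 Y68.89
M5
G0 X95.44 Y20.45
M4 S375
G01 X32.59 Y48.22 F1976
G01 X15.12 Y114.66
G01 X56.17 Y169.75
G01 X124.83 Y172.00
G01 X169.41 Y119.72
G01 X156.32 Y52.27
G01 X95.44 Y20.45
M5

viewBox `0 0 188.38 182.58` with mm width/height → 1 unit = 1 mm. Flip: y_m = 182.58 − y_svg.

**Shape 1** — `<polygon>` rectangle, stroke `#ff0000` → engrave (S287, F3845). Machine vertices: (7.41,157.24) → (38.22,157.24) → (38.22,143.96) → (7.41,143.96) → (7.41,157.24). Closed: final G1 returns to the first vertex.

**Shape 2** — `<path>` rectangle, stroke `#ff00ff` → score (S375, F1976). Machine vertices: (23.12,131.72) → (69.37,131.72) → (69.37,72.80) → (23.12,72.80) → (23.12,131.72). Closed: final G1 returns to the first vertex.

**Shape 3** — `<polygon>` closed polygon, stroke `#ff00ff` → score (S375, F1976). Machine vertices: (148.44,22.94) → (79.32,148.71) → (126.91,11.31) → (96.51,30.38) → (128.20,172.84) → (70.11,164.64) → (148.44,22.94). Closed: final G1 returns to the first vertex.

**Shape 4** — `<polygon>` closed polygon, stroke `#ff0000` → engrave (S287, F3845). Machine vertices: (31.42,68.89) → (11.50,62.17) → (50.28,99.13) → (31.42,68.89). Closed: final G1 returns to the first vertex.

**Shape 5** — `<path>` regular polygon, stroke `#ff00ff` → score (S375, F1976). Machine vertices: (95.44,20.45) → (32.59,48.22) → (15.12,114.66) → (56.17,169.75) → (124.83,172.00) → (169.41,119.72) → (156.32,52.27) → (95.44,20.45). Closed: final G1 returns to the first vertex.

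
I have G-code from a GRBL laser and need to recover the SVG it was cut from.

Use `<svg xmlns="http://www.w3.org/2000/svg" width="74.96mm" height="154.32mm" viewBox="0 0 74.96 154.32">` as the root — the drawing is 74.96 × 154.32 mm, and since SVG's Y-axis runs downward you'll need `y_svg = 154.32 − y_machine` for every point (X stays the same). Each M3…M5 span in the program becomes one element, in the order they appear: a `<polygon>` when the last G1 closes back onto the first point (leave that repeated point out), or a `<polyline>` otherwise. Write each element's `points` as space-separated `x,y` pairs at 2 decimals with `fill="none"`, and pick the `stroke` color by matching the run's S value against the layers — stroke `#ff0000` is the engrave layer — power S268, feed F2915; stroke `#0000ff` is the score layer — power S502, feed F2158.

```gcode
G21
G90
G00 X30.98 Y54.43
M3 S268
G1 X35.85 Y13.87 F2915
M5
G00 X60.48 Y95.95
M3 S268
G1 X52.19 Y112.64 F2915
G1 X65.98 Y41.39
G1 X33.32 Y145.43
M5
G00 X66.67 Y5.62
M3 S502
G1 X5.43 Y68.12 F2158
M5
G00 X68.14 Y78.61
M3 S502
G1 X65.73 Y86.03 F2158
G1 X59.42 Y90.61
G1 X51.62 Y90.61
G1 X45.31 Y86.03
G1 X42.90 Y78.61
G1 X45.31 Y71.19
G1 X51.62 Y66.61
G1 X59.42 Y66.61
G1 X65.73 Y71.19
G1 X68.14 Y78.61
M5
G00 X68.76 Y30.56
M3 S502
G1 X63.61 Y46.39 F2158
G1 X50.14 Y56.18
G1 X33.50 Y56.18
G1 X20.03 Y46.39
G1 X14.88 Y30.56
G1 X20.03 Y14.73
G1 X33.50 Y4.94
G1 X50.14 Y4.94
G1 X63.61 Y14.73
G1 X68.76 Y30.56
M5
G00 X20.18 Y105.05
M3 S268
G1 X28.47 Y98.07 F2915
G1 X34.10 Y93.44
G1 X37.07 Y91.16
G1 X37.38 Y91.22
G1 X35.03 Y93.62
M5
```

Machine Y-up, SVG Y-down with viewBox height 154.32, so y_svg = 154.32 − y_machine; X carries over.

Run 1: S268 ⇒ engrave layer `#ff0000`. The run is open, so emit a `<polyline>` with points (Y-flipped): 30.98,99.89 35.85,140.45.

Run 2: S268 ⇒ engrave layer `#ff0000`. The run is open, so emit a `<polyline>` with points (Y-flipped): 60.48,58.37 52.19,41.68 65.98,112.93 33.32,8.89.

Run 3: the run's S502 means `#0000ff` (score). The run is open, so emit a `<polyline>` with points (Y-flipped): 66.67,148.70 5.43,86.20.

Run 4: the run's S502 means `#0000ff` (score). The run returns to its start, so emit a `<polygon>` with points (Y-flipped): 68.14,75.71 65.73,68.29 59.42,63.71 51.62,63.71 45.31,68.29 42.90,75.71 45.31,83.13 51.62,87.71 59.42,87.71 65.73,83.13.

Run 5: S502 ⇒ score layer `#0000ff`. The run returns to its start, so emit a `<polygon>` with points (Y-flipped): 68.76,123.76 63.61,107.93 50.14,98.14 33.50,98.14 20.03,107.93 14.88,123.76 20.03,139.59 33.50,149.38 50.14,149.38 63.61,139.59.

Run 6: the run's S268 means `#ff0000` (engrave). The run is open, so emit a `<polyline>` with points (Y-flipped): 20.18,49.27 28.47,56.25 34.10,60.88 37.07,63.16 37.38,63.10 35.03,60.70.

<svg xmlns="http://www.w3.org/2000/svg" width="74.96mm" height="154.32mm" viewBox="0 0 74.96 154.32">
  <polyline points="30.98,99.89 35.85,140.45" fill="none" stroke="#ff0000"/>
  <polyline points="60.48,58.37 52.19,41.68 65.98,112.93 33.32,8.89" fill="none" stroke="#ff0000"/>
  <polyline points="66.67,148.70 5.43,86.20" fill="none" stroke="#0000ff"/>
  <polygon points="68.14,75.71 65.73,68.29 59.42,63.71 51.62,63.71 45.31,68.29 42.90,75.71 45.31,83.13 51.62,87.71 59.42,87.71 65.73,83.13" fill="none" stroke="#0000ff"/>
  <polygon points="68.76,123.76 63.61,107.93 50.14,98.14 33.50,98.14 20.03,107.93 14.88,123.76 20.03,139.59 33.50,149.38 50.14,149.38 63.61,139.59" fill="none" stroke="#0000ff"/>
  <polyline points="20.18,49.27 28.47,56.25 34.10,60.88 37.07,63.16 37.38,63.10 35.03,60.70" fill="none" stroke="#ff0000"/>
</svg>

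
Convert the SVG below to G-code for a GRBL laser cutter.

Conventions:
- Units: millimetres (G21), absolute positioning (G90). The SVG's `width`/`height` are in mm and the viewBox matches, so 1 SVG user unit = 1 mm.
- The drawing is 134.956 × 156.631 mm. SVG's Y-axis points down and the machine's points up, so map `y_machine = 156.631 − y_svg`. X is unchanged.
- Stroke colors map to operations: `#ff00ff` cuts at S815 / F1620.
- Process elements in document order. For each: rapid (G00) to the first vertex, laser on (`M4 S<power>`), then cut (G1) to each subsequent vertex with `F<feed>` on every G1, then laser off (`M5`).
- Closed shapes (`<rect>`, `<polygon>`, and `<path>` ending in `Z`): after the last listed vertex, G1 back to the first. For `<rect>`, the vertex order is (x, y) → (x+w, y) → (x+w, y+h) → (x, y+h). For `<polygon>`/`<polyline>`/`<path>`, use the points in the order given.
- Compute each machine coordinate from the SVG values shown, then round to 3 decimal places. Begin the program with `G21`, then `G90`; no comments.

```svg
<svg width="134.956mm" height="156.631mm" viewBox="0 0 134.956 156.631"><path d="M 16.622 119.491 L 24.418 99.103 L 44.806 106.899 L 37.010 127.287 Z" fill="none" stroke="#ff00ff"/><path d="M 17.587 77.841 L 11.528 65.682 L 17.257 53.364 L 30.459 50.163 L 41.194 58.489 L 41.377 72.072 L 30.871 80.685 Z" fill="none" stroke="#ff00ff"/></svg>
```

1 u = 1 mm; y_m = 156.631 − y.

[1] `<path>` regular polygon, #ff00ff→cut S815 F1620: (16.622,37.140) → (24.418,57.528) → (44.806,49.732) → (37.010,29.344) → (16.622,37.140) (closed)

[2] `<path>` regular polygon, #ff00ff→cut S815 F1620: (17.587,78.790) → (11.528,90.949) → (17.257,103.267) → (30.459,106.468) → (41.194,98.142) → (41.377,84.559) → (30.871,75.946) → (17.587,78.790) (closed)

G21
G90
G00 X16.622 Y37.140
M4 S815
G1 X24.418 Y57.528 F1620
G1 X44.806 Y49.732 F1620
G1 X37.010 Y29.344 F1620
G1 X16.622 Y37.140 F1620
M5
G00 X17.587 Y78.790
M4 S815
G1 X11.528 Y90.949 F1620
G1 X17.257 Y103.267 F1620
G1 X30.459 Y106.468 F1620
G1 X41.194 Y98.142 F1620
G1 X41.377 Y84.559 F1620
G1 X30.871 Y75.946 F1620
G1 X17.587 Y78.790 F1620
M5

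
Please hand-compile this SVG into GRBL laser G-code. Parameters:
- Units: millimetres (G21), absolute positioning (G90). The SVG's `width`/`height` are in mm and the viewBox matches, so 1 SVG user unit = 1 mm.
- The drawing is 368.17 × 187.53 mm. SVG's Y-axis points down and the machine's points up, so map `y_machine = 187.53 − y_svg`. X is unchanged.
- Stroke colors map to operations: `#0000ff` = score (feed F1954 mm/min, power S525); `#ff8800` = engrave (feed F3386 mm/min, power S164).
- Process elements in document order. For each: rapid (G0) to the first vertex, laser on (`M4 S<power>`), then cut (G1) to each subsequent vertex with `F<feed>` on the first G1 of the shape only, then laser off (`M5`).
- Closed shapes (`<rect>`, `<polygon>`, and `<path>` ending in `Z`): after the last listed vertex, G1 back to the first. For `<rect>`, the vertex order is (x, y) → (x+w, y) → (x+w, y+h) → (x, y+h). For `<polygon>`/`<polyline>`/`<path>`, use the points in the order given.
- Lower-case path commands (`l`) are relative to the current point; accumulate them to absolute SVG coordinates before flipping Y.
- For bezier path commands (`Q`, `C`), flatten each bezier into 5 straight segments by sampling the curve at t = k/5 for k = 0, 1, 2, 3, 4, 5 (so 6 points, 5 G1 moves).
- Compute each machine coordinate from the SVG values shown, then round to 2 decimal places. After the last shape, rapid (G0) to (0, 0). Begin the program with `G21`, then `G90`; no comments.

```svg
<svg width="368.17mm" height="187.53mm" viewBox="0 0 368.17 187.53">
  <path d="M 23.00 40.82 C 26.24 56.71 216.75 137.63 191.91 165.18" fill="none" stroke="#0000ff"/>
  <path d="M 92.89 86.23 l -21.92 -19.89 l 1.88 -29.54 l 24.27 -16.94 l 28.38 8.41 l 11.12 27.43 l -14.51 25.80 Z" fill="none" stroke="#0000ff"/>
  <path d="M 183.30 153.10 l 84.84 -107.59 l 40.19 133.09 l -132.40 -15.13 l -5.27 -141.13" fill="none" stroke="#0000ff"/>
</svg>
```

Since the viewBox matches the mm dimensions, user units are millimetres directly. The only transform is the Y-flip y_m = 187.53 − y_svg.

Shape 1 is a cubic bezier drawn with `<path>`. Its stroke #0000ff means score at S525, F1954. After flipping Y the toolpath is (23.00,146.71) → (44.20,130.32) → (91.01,104.01) → (144.12,73.45) → (184.19,44.34) → (191.91,22.35).

Shape 2 is a regular polygon drawn with `<path>`. Its stroke #0000ff means score at S525, F1954. After flipping Y the toolpath is (92.89,101.30) → (70.97,121.19) → (72.85,150.73) → (97.12,167.67) → (125.50,159.26) → (136.62,131.83) → (122.11,106.03) → (92.89,101.30), returning to the start.

Shape 3 is a open polyline drawn with `<path>`. Its stroke #0000ff means score at S525, F1954. After flipping Y the toolpath is (183.30,34.43) → (268.14,142.02) → (308.33,8.93) → (175.93,24.06) → (170.66,165.19).

G21
G90
G0 X23.00 Y146.71
M4 S525
G1 X44.20 Y130.32 F1954
G1 X91.01 Y104.01
G1 X144.12 Y73.45
G1 X184.19 Y44.34
G1 X191.91 Y22.35
M5
G0 X92.89 Y101.30
M4 S525
G1 X70.97 Y121.19 F1954
G1 X72.85 Y150.73
G1 X97.12 Y167.67
G1 X125.50 Y159.26
G1 X136.62 Y131.83
G1 X122.11 Y106.03
G1 X92.89 Y101.30
M5
G0 X183.30 Y34.43
M4 S525
G1 X268.14 Y142.02 F1954
G1 X308.33 Y8.93
G1 X175.93 Y24.06
G1 X170.66 Y165.19
M5
G0 X0.00 Y0.00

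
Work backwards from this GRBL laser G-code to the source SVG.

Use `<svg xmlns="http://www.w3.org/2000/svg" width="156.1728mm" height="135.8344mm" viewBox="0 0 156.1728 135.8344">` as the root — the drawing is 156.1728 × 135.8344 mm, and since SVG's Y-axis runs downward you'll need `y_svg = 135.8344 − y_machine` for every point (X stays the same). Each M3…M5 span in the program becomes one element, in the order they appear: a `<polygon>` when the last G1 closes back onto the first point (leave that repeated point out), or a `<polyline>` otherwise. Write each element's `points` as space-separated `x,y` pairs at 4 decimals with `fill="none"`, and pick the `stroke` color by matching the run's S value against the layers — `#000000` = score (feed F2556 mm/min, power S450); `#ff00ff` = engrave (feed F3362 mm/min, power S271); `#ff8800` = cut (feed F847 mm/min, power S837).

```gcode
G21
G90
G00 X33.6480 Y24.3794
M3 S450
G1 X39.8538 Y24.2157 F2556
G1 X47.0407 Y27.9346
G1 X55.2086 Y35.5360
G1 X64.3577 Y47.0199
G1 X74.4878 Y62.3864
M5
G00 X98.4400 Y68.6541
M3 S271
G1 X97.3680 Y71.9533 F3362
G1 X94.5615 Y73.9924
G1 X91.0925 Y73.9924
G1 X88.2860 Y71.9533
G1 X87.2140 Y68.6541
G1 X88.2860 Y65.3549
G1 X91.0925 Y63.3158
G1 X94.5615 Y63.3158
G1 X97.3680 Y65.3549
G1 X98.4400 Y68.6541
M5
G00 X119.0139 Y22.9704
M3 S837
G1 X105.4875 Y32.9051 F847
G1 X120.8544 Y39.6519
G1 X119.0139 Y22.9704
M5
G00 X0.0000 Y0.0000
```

Each laser-on run becomes one SVG element. Flip Y back into SVG space with y_svg = 135.8344 − y_machine.

Run 1: the run's S450 means `#000000` (score). The run is open, so emit a `<polyline>` with points (Y-flipped): 33.6480,111.4550 39.8538,111.6187 47.0407,107.8998 55.2086,100.2984 64.3577,88.8145 74.4878,73.4480.

Run 2: the run's S271 means `#ff00ff` (engrave). The run returns to its start, so emit a `<polygon>` with points (Y-flipped): 98.4400,67.1803 97.3680,63.8811 94.5615,61.8420 91.0925,61.8420 88.2860,63.8811 87.2140,67.1803 88.2860,70.4795 91.0925,72.5186 94.5615,72.5186 97.3680,70.4795.

Run 3: S837 ⇒ cut layer `#ff8800`. The run returns to its start, so emit a `<polygon>` with points (Y-flipped): 119.0139,112.8640 105.4875,102.9293 120.8544,96.1825.

<svg xmlns="http://www.w3.org/2000/svg" width="156.1728mm" height="135.8344mm" viewBox="0 0 156.1728 135.8344">
  <polyline points="33.6480,111.4550 39.8538,111.6187 47.0407,107.8998 55.2086,100.2984 64.3577,88.8145 74.4878,73.4480" fill="none" stroke="#000000"/>
  <polygon points="98.4400,67.1803 97.3680,63.8811 94.5615,61.8420 91.0925,61.8420 88.2860,63.8811 87.2140,67.1803 88.2860,70.4795 91.0925,72.5186 94.5615,72.5186 97.3680,70.4795" fill="none" stroke="#ff00ff"/>
  <polygon points="119.0139,112.8640 105.4875,102.9293 120.8544,96.1825" fill="none" stroke="#ff8800"/>
</svg>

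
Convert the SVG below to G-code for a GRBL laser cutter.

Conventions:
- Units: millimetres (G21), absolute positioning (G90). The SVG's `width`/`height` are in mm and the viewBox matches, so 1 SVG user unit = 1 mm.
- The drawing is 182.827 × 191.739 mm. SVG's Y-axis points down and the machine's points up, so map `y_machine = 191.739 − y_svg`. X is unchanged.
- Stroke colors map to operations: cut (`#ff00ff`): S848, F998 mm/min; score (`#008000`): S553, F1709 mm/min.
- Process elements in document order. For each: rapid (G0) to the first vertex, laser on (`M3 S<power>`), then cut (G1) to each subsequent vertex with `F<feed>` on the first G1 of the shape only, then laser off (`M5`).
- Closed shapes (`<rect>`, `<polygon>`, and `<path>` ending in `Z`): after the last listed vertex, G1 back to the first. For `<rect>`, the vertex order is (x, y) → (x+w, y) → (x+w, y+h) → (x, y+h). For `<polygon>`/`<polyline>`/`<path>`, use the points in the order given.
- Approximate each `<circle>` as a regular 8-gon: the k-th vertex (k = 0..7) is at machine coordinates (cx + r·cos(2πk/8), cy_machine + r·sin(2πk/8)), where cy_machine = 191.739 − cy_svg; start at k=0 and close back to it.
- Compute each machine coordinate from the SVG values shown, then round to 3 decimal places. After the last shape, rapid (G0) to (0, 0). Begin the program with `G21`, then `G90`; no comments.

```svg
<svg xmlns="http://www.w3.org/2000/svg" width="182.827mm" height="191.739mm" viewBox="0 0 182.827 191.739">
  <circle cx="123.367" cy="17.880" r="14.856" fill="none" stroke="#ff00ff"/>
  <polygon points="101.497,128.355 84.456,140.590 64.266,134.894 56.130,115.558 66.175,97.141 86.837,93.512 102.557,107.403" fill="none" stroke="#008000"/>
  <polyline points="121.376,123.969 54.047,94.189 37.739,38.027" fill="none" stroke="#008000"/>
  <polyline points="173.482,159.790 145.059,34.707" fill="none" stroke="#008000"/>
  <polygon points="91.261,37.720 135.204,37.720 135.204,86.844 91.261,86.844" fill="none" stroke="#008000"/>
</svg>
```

Since the viewBox matches the mm dimensions, user units are millimetres directly. The only transform is the Y-flip y_m = 191.739 − y_svg.

Shape 1 is a circle drawn with `<circle>`. Its stroke #ff00ff means cut at S848, F998. After flipping Y the toolpath is (138.223,173.859) → (133.872,184.364) → (123.367,188.715) → (112.862,184.364) → (108.511,173.859) → (112.862,163.354) → (123.367,159.003) → (133.872,163.354) → (138.223,173.859), returning to the start.

Shape 2 is a regular polygon drawn with `<polygon>`. Its stroke #008000 means score at S553, F1709. After flipping Y the toolpath is (101.497,63.384) → (84.456,51.149) → (64.266,56.845) → (56.130,76.181) → (66.175,94.598) → (86.837,98.227) → (102.557,84.336) → (101.497,63.384), returning to the start.

Shape 3 is a open polyline drawn with `<polyline>`. Its stroke #008000 means score at S553, F1709. After flipping Y the toolpath is (121.376,67.770) → (54.047,97.550) → (37.739,153.712).

Shape 4 is a line segment drawn with `<polyline>`. Its stroke #008000 means score at S553, F1709. After flipping Y the toolpath is (173.482,31.949) → (145.059,157.032).

Shape 5 is a rectangle drawn with `<polygon>`. Its stroke #008000 means score at S553, F1709. After flipping Y the toolpath is (91.261,154.019) → (135.204,154.019) → (135.204,104.895) → (91.261,104.895) → (91.261,154.019), returning to the start.

G21
G90
G0 X138.223 Y173.859
M3 S848
G1 X133.872 Y184.364 F998
G1 X123.367 Y188.715
G1 X112.862 Y184.364
G1 X108.511 Y173.859
G1 X112.862 Y163.354
G1 X123.367 Y159.003
G1 X133.872 Y163.354
G1 X138.223 Y173.859
M5
G0 X101.497 Y63.384
M3 S553
G1 X84.456 Y51.149 F1709
G1 X64.266 Y56.845
G1 X56.130 Y76.181
G1 X66.175 Y94.598
G1 X86.837 Y98.227
G1 X102.557 Y84.336
G1 X101.497 Y63.384
M5
G0 X121.376 Y67.770
M3 S553
G1 X54.047 Y97.550 F1709
G1 X37.739 Y153.712
M5
G0 X173.482 Y31.949
M3 S553
G1 X145.059 Y157.032 F1709
M5
G0 X91.261 Y154.019
M3 S553
G1 X135.204 Y154.019 F1709
G1 X135.204 Y104.895
G1 X91.261 Y104.895
G1 X91.261 Y154.019
M5
G0 X0.000 Y0.000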